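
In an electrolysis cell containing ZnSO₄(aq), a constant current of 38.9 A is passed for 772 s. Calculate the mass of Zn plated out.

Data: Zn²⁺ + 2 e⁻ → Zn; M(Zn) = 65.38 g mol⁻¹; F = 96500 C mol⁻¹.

Q = I·t = 38.90 A × 772.00 s = 30030 C.
n(e⁻) = Q/F = 30030 / 96500 = 0.3112 mol.
Zn²⁺ + 2 e⁻ → Zn, so n(Zn) = n(e⁻)/2 = 0.1556 mol.
m = n·M = 0.1556 × 65.38 = 10.2 g.

10.2 g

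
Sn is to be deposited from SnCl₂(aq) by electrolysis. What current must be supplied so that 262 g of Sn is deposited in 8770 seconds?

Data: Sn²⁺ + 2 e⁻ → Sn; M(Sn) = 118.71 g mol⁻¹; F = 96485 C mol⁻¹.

48.6 A

n(Sn) = 262 / 118.71 = 2.207 mol.
n(e⁻) = 2 × 2.207 = 4.414 mol.
Q = n(e⁻)·F = 4.414 × 96485 = 425900 C.
I = Q/t = 425900 / 8770.0 s = 48.6 A.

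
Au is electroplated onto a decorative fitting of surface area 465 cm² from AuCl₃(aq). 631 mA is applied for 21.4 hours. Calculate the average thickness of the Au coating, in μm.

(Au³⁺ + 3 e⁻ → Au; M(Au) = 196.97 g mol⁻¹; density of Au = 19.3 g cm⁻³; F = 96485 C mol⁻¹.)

Q = I·t = 0.6310 × 77040 = 48610 C; n(e⁻) = 0.5038 mol.
n(Au) = n(e⁻)/3 = 0.1679 mol, so m = 0.1679 × 196.97 = 33.08 g.
Volume = m/ρ = 33.08 / 19.3 = 1.714 cm³.
Thickness = V/A = 1.714 / 465 = 0.00369 cm = 36.9 μm.

36.9 μm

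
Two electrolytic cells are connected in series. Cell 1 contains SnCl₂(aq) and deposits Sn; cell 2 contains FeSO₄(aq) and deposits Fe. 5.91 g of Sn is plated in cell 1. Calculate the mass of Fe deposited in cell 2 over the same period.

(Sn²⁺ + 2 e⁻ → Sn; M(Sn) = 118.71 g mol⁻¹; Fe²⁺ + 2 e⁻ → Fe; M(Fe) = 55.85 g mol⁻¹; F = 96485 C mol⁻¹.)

2.78 g

n(Sn) = 5.91 / 118.71 = 0.04979 mol.
Since Sn²⁺ + 2 e⁻ → Sn, n(e⁻) passed = 2 × 0.04979 = 0.09957 mol.
Cells in series carry the same charge, so the same 0.09957 mol of electrons passes through cell 2.
Fe²⁺ + 2 e⁻ → Fe, so n(Fe) = 0.09957 / 2 = 0.04979 mol.
m(Fe) = 0.04979 × 55.85 = 2.78 g.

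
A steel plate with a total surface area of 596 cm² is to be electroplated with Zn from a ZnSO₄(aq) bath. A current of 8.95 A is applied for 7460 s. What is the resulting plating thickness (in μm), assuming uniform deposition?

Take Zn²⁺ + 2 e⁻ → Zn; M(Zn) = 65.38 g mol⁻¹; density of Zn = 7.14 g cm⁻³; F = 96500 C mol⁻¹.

53.2 μm

Q = I·t = 8.950 × 7460.0 = 66770 C; n(e⁻) = 0.6919 mol.
n(Zn) = n(e⁻)/2 = 0.3459 mol, so m = 0.3459 × 65.38 = 22.62 g.
Volume = m/ρ = 22.62 / 7.14 = 3.168 cm³.
Thickness = V/A = 3.168 / 596 = 0.00532 cm = 53.2 μm.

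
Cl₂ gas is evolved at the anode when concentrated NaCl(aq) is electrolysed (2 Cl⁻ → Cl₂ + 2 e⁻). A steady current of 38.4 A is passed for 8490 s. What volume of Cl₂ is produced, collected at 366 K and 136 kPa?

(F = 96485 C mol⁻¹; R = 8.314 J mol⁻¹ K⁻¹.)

37.8 L

Q = I·t = 38.40 A × 8490.0 s = 326000 C.
n(e⁻) = Q/F = 326000 / 96485 = 3.379 mol.
2 electrons are transferred per Cl₂ molecule, so n(Cl₂) = 3.379 / 2 = 1.689 mol.
V = nRT/P = (1.689 × 8.314 × 366) / (136 × 10³ Pa) = 0.0378 m³ = 37.8 L.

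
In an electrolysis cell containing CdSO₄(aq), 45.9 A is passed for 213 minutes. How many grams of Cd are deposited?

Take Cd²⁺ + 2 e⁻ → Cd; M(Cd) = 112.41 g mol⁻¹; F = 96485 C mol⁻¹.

Q = I·t = 45.90 A × 12780 s = 586600 C.
n(e⁻) = Q/F = 586600 / 96485 = 6.080 mol.
Cd²⁺ + 2 e⁻ → Cd, so n(Cd) = n(e⁻)/2 = 3.040 mol.
m = n·M = 3.040 × 112.41 = 342 g.

342 g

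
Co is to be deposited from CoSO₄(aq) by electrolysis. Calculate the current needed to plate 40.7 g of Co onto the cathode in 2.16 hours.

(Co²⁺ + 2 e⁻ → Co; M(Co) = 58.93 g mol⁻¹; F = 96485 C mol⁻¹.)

n(Co) = 40.7 / 58.93 = 0.6906 mol.
n(e⁻) = 2 × 0.6906 = 1.381 mol.
Q = n(e⁻)·F = 1.381 × 96485 = 133300 C.
I = Q/t = 133300 / 7776.0 s = 17.1 A.

17.1 A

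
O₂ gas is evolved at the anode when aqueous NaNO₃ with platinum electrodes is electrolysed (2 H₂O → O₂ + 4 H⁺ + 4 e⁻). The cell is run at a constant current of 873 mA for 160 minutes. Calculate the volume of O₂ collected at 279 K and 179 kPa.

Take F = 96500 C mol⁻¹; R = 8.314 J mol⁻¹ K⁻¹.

0.281 L

Q = I·t = 0.8730 A × 9600.0 s = 8381 C.
n(e⁻) = Q/F = 8381 / 96500 = 0.08685 mol.
4 electrons are transferred per O₂ molecule, so n(O₂) = 0.08685 / 4 = 0.02171 mol.
V = nRT/P = (0.02171 × 8.314 × 279) / (179 × 10³ Pa) = 2.81 × 10⁻⁴ m³ = 0.281 L.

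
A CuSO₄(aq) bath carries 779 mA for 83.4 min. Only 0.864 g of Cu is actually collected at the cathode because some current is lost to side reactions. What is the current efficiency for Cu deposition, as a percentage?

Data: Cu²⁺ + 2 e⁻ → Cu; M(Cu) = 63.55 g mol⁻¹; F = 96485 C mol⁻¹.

Q = I·t = 0.7790 × 5004.0 = 3898 C; n(e⁻) = 3898/96485 = 0.04040 mol.
Theoretical n(Cu) = n(e⁻)/2 = 0.02020 mol, i.e. m_theo = 0.02020 × 63.55 = 1.284 g.
Efficiency = m_actual / m_theo = 0.864 / 1.284 = 67.3 %.

67.3 %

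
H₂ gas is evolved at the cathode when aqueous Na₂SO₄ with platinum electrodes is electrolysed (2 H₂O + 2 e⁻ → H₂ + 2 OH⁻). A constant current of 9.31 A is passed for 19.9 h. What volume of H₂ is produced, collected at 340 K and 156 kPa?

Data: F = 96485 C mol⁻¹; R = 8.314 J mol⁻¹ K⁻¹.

Q = I·t = 9.310 A × 71640 s = 667000 C.
n(e⁻) = Q/F = 667000 / 96485 = 6.913 mol.
2 electrons are transferred per H₂ molecule, so n(H₂) = 6.913 / 2 = 3.456 mol.
V = nRT/P = (3.456 × 8.314 × 340) / (156 × 10³ Pa) = 0.0626 m³ = 62.6 L.

62.6 L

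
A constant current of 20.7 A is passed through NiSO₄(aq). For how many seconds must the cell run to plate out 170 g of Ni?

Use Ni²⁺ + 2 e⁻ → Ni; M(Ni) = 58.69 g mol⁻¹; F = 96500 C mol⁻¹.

n(Ni) = m/M = 170 / 58.69 = 2.897 mol.
Each Ni atom requires 2 electrons, so n(e⁻) = 2 × 2.897 = 5.793 mol.
Q = n(e⁻)·F = 5.793 × 96500 = 559000 C.
t = Q/I = 559000 / 20.70 A = 27010 s.

27000 s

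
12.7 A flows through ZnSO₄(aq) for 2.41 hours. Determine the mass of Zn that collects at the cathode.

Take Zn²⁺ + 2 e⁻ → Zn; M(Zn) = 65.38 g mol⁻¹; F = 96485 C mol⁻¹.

37.3 g

Q = I·t = 12.70 A × 8676.0 s = 110200 C.
n(e⁻) = Q/F = 110200 / 96485 = 1.142 mol.
Zn²⁺ + 2 e⁻ → Zn, so n(Zn) = n(e⁻)/2 = 0.5710 mol.
m = n·M = 0.5710 × 65.38 = 37.3 g.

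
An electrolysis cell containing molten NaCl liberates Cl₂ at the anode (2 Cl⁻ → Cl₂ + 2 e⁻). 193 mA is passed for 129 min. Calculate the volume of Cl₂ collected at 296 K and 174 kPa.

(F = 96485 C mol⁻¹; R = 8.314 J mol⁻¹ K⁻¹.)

Q = I·t = 0.1930 A × 7740.0 s = 1494 C.
n(e⁻) = Q/F = 1494 / 96485 = 0.01548 mol.
2 electrons are transferred per Cl₂ molecule, so n(Cl₂) = 0.01548 / 2 = 0.007741 mol.
V = nRT/P = (0.007741 × 8.314 × 296) / (174 × 10³ Pa) = 1.09 × 10⁻⁴ m³ = 0.109 L.

0.109 L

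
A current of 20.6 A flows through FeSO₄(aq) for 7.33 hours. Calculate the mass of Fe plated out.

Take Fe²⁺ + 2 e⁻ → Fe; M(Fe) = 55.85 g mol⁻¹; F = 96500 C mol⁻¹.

Q = I·t = 20.60 A × 26388 s = 543600 C.
n(e⁻) = Q/F = 543600 / 96500 = 5.633 mol.
Fe²⁺ + 2 e⁻ → Fe, so n(Fe) = n(e⁻)/2 = 2.817 mol.
m = n·M = 2.817 × 55.85 = 157 g.

157 g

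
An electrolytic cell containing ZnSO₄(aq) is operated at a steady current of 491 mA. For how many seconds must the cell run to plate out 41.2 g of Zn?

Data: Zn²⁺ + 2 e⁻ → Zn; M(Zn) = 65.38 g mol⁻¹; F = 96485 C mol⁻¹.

2.48 × 10⁵ s

n(Zn) = m/M = 41.2 / 65.38 = 0.6302 mol.
Each Zn atom requires 2 electrons, so n(e⁻) = 2 × 0.6302 = 1.260 mol.
Q = n(e⁻)·F = 1.260 × 96485 = 121600 C.
t = Q/I = 121600 / 0.4910 A = 247700 s.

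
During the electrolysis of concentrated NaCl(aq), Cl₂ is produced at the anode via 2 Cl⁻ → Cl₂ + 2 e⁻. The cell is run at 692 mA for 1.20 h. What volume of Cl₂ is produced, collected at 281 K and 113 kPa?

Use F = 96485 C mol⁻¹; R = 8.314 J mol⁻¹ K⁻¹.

Q = I·t = 0.6920 A × 4320.0 s = 2989 C.
n(e⁻) = Q/F = 2989 / 96485 = 0.03098 mol.
2 electrons are transferred per Cl₂ molecule, so n(Cl₂) = 0.03098 / 2 = 0.01549 mol.
V = nRT/P = (0.01549 × 8.314 × 281) / (113 × 10³ Pa) = 3.20 × 10⁻⁴ m³ = 0.320 L.

0.320 L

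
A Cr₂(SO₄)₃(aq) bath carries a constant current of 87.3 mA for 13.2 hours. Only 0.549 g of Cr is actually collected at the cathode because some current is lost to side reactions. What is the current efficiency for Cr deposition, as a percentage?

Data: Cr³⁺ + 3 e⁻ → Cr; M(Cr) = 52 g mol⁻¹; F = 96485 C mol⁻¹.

73.7 %

Q = I·t = 0.08730 × 47520 = 4148 C; n(e⁻) = 4148/96485 = 0.04300 mol.
Theoretical n(Cr) = n(e⁻)/3 = 0.01433 mol, i.e. m_theo = 0.01433 × 52 = 0.7453 g.
Efficiency = m_actual / m_theo = 0.549 / 0.7453 = 73.7 %.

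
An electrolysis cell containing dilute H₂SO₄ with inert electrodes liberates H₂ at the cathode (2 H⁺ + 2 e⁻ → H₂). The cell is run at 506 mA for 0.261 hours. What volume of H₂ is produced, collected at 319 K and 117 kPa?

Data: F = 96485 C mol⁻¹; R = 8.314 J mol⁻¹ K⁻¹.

0.0558 L

Q = I·t = 0.5060 A × 939.60 s = 475.4 C.
n(e⁻) = Q/F = 475.4 / 96485 = 0.004928 mol.
2 electrons are transferred per H₂ molecule, so n(H₂) = 0.004928 / 2 = 0.002464 mol.
V = nRT/P = (0.002464 × 8.314 × 319) / (117 × 10³ Pa) = 5.58 × 10⁻⁵ m³ = 0.0558 L.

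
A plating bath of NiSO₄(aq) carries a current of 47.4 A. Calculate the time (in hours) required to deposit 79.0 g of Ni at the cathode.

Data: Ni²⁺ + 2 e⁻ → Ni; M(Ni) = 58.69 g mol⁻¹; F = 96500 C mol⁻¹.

1.52 h

n(Ni) = m/M = 79.0 / 58.69 = 1.346 mol.
Each Ni atom requires 2 electrons, so n(e⁻) = 2 × 1.346 = 2.692 mol.
Q = n(e⁻)·F = 2.692 × 96500 = 259800 C.
t = Q/I = 259800 / 47.40 A = 5481 s = 1.52 h.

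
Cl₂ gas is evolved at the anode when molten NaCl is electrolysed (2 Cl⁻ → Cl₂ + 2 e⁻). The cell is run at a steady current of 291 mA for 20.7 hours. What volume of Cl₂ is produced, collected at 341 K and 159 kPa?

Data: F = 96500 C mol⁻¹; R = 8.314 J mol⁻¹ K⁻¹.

Q = I·t = 0.2910 A × 74520 s = 21690 C.
n(e⁻) = Q/F = 21690 / 96500 = 0.2247 mol.
2 electrons are transferred per Cl₂ molecule, so n(Cl₂) = 0.2247 / 2 = 0.1124 mol.
V = nRT/P = (0.1124 × 8.314 × 341) / (159 × 10³ Pa) = 0.00200 m³ = 2.00 L.

2.00 L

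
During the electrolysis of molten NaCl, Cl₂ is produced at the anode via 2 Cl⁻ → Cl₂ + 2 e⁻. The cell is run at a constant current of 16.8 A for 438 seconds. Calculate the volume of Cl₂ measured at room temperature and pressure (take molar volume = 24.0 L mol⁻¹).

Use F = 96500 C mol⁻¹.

Q = I·t = 16.80 A × 438.00 s = 7358 C.
n(e⁻) = Q/F = 7358 / 96500 = 0.07625 mol.
2 electrons are transferred per Cl₂ molecule, so n(Cl₂) = 0.07625 / 2 = 0.03813 mol.
V = n × V_m = 0.03813 × 24.0 = 0.915 L.

0.915 L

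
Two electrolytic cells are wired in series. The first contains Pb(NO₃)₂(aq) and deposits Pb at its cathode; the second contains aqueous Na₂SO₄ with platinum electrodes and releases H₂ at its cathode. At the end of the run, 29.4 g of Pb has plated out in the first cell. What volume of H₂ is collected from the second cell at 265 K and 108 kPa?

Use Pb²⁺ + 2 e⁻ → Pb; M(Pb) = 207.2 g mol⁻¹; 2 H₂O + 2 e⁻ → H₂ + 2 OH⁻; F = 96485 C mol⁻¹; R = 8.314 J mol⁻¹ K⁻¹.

2.89 L

n(Pb) = 29.4 / 207.2 = 0.1419 mol, so n(e⁻) = 2 × 0.1419 = 0.2838 mol.
The cells are in series, so the same 0.2838 mol of electrons passes through the second cell.
2 H₂O + 2 e⁻ → H₂ + 2 OH⁻ — 2 mol e⁻ per mol H₂, so n(H₂) = 0.2838/2 = 0.1419 mol.
V = nRT/P = (0.1419 × 8.314 × 265) / (108 × 10³) = 0.00289 m³ = 2.89 L.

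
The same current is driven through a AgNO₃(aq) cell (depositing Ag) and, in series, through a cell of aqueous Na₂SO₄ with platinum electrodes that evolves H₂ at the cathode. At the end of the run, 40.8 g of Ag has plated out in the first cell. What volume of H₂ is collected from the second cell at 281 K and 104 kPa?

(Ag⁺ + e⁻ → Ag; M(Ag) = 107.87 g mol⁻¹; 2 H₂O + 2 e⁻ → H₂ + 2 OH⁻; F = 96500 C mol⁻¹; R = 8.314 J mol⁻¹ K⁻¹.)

n(Ag) = 40.8 / 107.87 = 0.3782 mol, so n(e⁻) = 1 × 0.3782 = 0.3782 mol.
The cells are in series, so the same 0.3782 mol of electrons passes through the second cell.
2 H₂O + 2 e⁻ → H₂ + 2 OH⁻ — 2 mol e⁻ per mol H₂, so n(H₂) = 0.3782/2 = 0.1891 mol.
V = nRT/P = (0.1891 × 8.314 × 281) / (104 × 10³) = 0.00425 m³ = 4.25 L.

4.25 L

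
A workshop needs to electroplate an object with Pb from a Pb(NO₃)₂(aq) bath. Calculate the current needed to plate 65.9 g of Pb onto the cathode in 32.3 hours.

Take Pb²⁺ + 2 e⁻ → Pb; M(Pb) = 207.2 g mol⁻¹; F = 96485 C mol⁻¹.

0.528 A

n(Pb) = 65.9 / 207.2 = 0.3181 mol.
n(e⁻) = 2 × 0.3181 = 0.6361 mol.
Q = n(e⁻)·F = 0.6361 × 96485 = 61370 C.
I = Q/t = 61370 / 116280 s = 0.528 A.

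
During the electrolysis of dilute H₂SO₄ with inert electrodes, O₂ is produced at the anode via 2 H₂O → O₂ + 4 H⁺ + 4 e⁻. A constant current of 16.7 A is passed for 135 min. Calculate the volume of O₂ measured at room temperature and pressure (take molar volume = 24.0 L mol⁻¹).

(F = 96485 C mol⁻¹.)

8.41 L

Q = I·t = 16.70 A × 8100.0 s = 135300 C.
n(e⁻) = Q/F = 135300 / 96485 = 1.402 mol.
4 electrons are transferred per O₂ molecule, so n(O₂) = 1.402 / 4 = 0.3505 mol.
V = n × V_m = 0.3505 × 24.0 = 8.41 L.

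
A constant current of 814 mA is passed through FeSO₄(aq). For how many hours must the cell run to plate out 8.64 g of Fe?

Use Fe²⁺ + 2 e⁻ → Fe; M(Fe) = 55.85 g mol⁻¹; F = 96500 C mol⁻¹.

n(Fe) = m/M = 8.64 / 55.85 = 0.1547 mol.
Each Fe atom requires 2 electrons, so n(e⁻) = 2 × 0.1547 = 0.3094 mol.
Q = n(e⁻)·F = 0.3094 × 96500 = 29860 C.
t = Q/I = 29860 / 0.8140 A = 36680 s = 10.2 h.

10.2 h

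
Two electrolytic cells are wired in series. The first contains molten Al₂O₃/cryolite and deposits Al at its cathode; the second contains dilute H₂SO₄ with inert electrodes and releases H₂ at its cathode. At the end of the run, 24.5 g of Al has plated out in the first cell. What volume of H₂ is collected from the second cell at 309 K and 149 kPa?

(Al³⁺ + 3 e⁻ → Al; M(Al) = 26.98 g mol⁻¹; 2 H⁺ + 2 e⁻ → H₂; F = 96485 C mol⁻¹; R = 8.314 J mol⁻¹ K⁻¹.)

23.5 L

n(Al) = 24.5 / 26.98 = 0.9081 mol, so n(e⁻) = 3 × 0.9081 = 2.724 mol.
The cells are in series, so the same 2.724 mol of electrons passes through the second cell.
2 H⁺ + 2 e⁻ → H₂ — 2 mol e⁻ per mol H₂, so n(H₂) = 2.724/2 = 1.362 mol.
V = nRT/P = (1.362 × 8.314 × 309) / (149 × 10³) = 0.0235 m³ = 23.5 L.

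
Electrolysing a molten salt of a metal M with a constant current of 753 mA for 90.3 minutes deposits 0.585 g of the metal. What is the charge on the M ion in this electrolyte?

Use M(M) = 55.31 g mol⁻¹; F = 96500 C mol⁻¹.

+4

Q = I·t = 0.7530 A × 5418.0 s = 4080 C, so n(e⁻) = 4080/96500 = 0.04228 mol.
n(M) deposited = 0.585 / 55.31 = 0.01058 mol.
Electrons per atom = n(e⁻)/n(M) = 0.04228 / 0.01058 = 4.00 ≈ 4, so the ion is M⁴⁺.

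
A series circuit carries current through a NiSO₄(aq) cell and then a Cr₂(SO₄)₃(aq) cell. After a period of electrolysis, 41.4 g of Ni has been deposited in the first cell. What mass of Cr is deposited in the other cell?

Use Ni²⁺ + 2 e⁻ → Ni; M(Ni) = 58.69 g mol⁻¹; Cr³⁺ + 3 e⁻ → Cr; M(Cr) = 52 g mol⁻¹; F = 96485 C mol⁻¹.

n(Ni) = 41.4 / 58.69 = 0.7054 mol.
Since Ni²⁺ + 2 e⁻ → Ni, n(e⁻) passed = 2 × 0.7054 = 1.411 mol.
Cells in series carry the same charge, so the same 1.411 mol of electrons passes through cell 2.
Cr³⁺ + 3 e⁻ → Cr, so n(Cr) = 1.411 / 3 = 0.4703 mol.
m(Cr) = 0.4703 × 52 = 24.5 g.

24.5 g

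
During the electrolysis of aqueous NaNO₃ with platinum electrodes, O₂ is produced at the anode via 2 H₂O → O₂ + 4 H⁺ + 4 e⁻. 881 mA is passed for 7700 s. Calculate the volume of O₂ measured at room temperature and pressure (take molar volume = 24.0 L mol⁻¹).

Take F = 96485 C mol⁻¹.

Q = I·t = 0.8810 A × 7700.0 s = 6784 C.
n(e⁻) = Q/F = 6784 / 96485 = 0.07031 mol.
4 electrons are transferred per O₂ molecule, so n(O₂) = 0.07031 / 4 = 0.01758 mol.
V = n × V_m = 0.01758 × 24.0 = 0.422 L.

0.422 L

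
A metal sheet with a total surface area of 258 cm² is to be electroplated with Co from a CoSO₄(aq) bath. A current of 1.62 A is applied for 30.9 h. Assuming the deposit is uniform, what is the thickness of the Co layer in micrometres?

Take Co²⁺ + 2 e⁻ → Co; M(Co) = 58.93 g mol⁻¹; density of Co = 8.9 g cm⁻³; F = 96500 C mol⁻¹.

Q = I·t = 1.620 × 111240 = 180200 C; n(e⁻) = 1.867 mol.
n(Co) = n(e⁻)/2 = 0.9337 mol, so m = 0.9337 × 58.93 = 55.02 g.
Volume = m/ρ = 55.02 / 8.9 = 6.183 cm³.
Thickness = V/A = 6.183 / 258 = 0.0240 cm = 240 μm.

240 μm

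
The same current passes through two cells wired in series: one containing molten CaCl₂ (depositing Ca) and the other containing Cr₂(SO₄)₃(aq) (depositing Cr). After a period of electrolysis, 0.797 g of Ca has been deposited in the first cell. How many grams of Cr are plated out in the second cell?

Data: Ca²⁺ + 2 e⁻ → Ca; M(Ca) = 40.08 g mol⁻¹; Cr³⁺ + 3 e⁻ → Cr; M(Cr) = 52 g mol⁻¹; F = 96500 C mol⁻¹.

0.689 g

n(Ca) = 0.797 / 40.08 = 0.01989 mol.
Since Ca²⁺ + 2 e⁻ → Ca, n(e⁻) passed = 2 × 0.01989 = 0.03977 mol.
Cells in series carry the same charge, so the same 0.03977 mol of electrons passes through cell 2.
Cr³⁺ + 3 e⁻ → Cr, so n(Cr) = 0.03977 / 3 = 0.01326 mol.
m(Cr) = 0.01326 × 52 = 0.689 g.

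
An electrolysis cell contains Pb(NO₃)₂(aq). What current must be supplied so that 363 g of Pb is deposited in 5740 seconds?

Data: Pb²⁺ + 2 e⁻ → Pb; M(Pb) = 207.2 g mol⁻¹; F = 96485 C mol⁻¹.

n(Pb) = 363 / 207.2 = 1.752 mol.
n(e⁻) = 2 × 1.752 = 3.504 mol.
Q = n(e⁻)·F = 3.504 × 96485 = 338100 C.
I = Q/t = 338100 / 5740.0 s = 58.9 A.

58.9 A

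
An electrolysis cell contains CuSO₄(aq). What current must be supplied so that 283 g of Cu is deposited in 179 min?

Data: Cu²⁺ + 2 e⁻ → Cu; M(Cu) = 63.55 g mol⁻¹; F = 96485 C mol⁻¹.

n(Cu) = 283 / 63.55 = 4.453 mol.
n(e⁻) = 2 × 4.453 = 8.906 mol.
Q = n(e⁻)·F = 8.906 × 96485 = 859300 C.
I = Q/t = 859300 / 10740 s = 80.0 A.

80.0 A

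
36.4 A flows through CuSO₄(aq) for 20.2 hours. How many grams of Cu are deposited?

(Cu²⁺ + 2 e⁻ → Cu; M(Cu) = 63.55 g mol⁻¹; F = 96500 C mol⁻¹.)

Q = I·t = 36.40 A × 72720 s = 2647000 C.
n(e⁻) = Q/F = 2647000 / 96500 = 27.43 mol.
Cu²⁺ + 2 e⁻ → Cu, so n(Cu) = n(e⁻)/2 = 13.72 mol.
m = n·M = 13.72 × 63.55 = 872 g.

872 g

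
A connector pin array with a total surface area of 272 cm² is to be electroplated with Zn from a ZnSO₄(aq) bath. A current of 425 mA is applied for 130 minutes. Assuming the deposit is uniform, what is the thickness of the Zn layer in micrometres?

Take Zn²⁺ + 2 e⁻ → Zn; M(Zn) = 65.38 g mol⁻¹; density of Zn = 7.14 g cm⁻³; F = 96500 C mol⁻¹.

Q = I·t = 0.4250 × 7800.0 = 3315 C; n(e⁻) = 0.03435 mol.
n(Zn) = n(e⁻)/2 = 0.01718 mol, so m = 0.01718 × 65.38 = 1.123 g.
Volume = m/ρ = 1.123 / 7.14 = 0.1573 cm³.
Thickness = V/A = 0.1573 / 272 = 5.78 × 10⁻⁴ cm = 5.78 μm.

5.78 μm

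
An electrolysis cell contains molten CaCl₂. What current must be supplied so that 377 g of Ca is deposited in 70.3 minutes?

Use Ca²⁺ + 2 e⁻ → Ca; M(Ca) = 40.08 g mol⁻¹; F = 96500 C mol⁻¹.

430 A

n(Ca) = 377 / 40.08 = 9.406 mol.
n(e⁻) = 2 × 9.406 = 18.81 mol.
Q = n(e⁻)·F = 18.81 × 96500 = 1815000 C.
I = Q/t = 1815000 / 4218.0 s = 430 A.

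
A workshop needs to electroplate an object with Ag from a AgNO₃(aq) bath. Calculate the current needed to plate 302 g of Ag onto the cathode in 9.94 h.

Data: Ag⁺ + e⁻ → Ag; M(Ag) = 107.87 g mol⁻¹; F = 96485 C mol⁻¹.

7.55 A

n(Ag) = 302 / 107.87 = 2.800 mol.
n(e⁻) = 1 × 2.800 = 2.800 mol.
Q = n(e⁻)·F = 2.800 × 96485 = 270100 C.
I = Q/t = 270100 / 35784 s = 7.55 A.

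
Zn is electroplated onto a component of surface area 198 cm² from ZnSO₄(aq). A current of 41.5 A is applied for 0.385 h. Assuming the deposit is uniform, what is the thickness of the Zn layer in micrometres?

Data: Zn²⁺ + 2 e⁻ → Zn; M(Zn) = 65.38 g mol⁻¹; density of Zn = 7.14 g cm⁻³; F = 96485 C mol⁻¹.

138 μm

Q = I·t = 41.50 × 1386.0 = 57520 C; n(e⁻) = 0.5961 mol.
n(Zn) = n(e⁻)/2 = 0.2981 mol, so m = 0.2981 × 65.38 = 19.49 g.
Volume = m/ρ = 19.49 / 7.14 = 2.729 cm³.
Thickness = V/A = 2.729 / 198 = 0.0138 cm = 138 μm.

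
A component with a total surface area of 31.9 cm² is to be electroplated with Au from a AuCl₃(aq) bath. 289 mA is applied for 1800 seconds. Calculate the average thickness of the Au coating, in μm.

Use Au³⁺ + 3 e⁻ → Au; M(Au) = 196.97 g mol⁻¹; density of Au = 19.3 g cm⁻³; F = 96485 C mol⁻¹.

5.75 μm

Q = I·t = 0.2890 × 1800.0 = 520.2 C; n(e⁻) = 0.005392 mol.
n(Au) = n(e⁻)/3 = 0.001797 mol, so m = 0.001797 × 196.97 = 0.3540 g.
Volume = m/ρ = 0.3540 / 19.3 = 0.01834 cm³.
Thickness = V/A = 0.01834 / 31.9 = 5.75 × 10⁻⁴ cm = 5.75 μm.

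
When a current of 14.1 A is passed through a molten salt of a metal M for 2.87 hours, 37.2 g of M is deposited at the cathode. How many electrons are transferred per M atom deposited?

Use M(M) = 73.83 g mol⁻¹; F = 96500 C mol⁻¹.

Q = I·t = 14.10 A × 10332 s = 145700 C, so n(e⁻) = 145700/96500 = 1.510 mol.
n(M) deposited = 37.2 / 73.83 = 0.5039 mol.
Electrons per atom = n(e⁻)/n(M) = 1.510 / 0.5039 = 3.00 ≈ 3, so the ion is M³⁺.

3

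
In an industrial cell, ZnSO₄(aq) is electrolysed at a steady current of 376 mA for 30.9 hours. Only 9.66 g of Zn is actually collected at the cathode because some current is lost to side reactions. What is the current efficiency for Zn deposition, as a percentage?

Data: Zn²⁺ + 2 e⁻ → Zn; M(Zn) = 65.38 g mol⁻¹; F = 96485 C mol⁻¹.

68.2 %

Q = I·t = 0.3760 × 111240 = 41830 C; n(e⁻) = 41830/96485 = 0.4335 mol.
Theoretical n(Zn) = n(e⁻)/2 = 0.2167 mol, i.e. m_theo = 0.2167 × 65.38 = 14.17 g.
Efficiency = m_actual / m_theo = 9.66 / 14.17 = 68.2 %.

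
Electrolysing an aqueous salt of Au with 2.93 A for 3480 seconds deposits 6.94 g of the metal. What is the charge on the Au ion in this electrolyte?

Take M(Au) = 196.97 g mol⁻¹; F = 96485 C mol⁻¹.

+3

Q = I·t = 2.930 A × 3480.0 s = 10200 C, so n(e⁻) = 10200/96485 = 0.1057 mol.
n(Au) deposited = 6.94 / 196.97 = 0.03523 mol.
Electrons per atom = n(e⁻)/n(Au) = 0.1057 / 0.03523 = 3.00 ≈ 3, so the ion is Au³⁺.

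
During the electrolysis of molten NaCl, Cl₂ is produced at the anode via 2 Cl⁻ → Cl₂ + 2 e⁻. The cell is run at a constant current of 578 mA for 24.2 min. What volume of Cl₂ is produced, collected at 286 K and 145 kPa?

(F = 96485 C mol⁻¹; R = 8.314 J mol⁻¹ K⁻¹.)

0.0713 L

Q = I·t = 0.5780 A × 1452.0 s = 839.3 C.
n(e⁻) = Q/F = 839.3 / 96485 = 0.008698 mol.
2 electrons are transferred per Cl₂ molecule, so n(Cl₂) = 0.008698 / 2 = 0.004349 mol.
V = nRT/P = (0.004349 × 8.314 × 286) / (145 × 10³ Pa) = 7.13 × 10⁻⁵ m³ = 0.0713 L.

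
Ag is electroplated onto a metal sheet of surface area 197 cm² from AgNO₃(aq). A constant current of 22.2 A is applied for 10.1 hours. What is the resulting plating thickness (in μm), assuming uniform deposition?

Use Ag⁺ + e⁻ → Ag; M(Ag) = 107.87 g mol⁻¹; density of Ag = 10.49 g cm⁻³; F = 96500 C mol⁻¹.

Q = I·t = 22.20 × 36360 = 807200 C; n(e⁻) = 8.365 mol.
n(Ag) = n(e⁻)/1 = 8.365 mol, so m = 8.365 × 107.87 = 902.3 g.
Volume = m/ρ = 902.3 / 10.49 = 86.02 cm³.
Thickness = V/A = 86.02 / 197 = 0.437 cm = 4370 μm.

4370 μm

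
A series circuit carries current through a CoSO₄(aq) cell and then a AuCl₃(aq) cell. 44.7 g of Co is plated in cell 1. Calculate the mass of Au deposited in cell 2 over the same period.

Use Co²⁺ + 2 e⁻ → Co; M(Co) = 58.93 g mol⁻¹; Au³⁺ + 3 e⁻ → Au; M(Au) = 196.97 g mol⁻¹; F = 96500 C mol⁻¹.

99.6 g

n(Co) = 44.7 / 58.93 = 0.7585 mol.
Since Co²⁺ + 2 e⁻ → Co, n(e⁻) passed = 2 × 0.7585 = 1.517 mol.
Cells in series carry the same charge, so the same 1.517 mol of electrons passes through cell 2.
Au³⁺ + 3 e⁻ → Au, so n(Au) = 1.517 / 3 = 0.5057 mol.
m(Au) = 0.5057 × 196.97 = 99.6 g.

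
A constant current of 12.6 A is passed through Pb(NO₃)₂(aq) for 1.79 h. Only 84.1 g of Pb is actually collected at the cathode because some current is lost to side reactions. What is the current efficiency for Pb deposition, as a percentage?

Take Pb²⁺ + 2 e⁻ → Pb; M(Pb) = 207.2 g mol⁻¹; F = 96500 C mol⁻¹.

Q = I·t = 12.60 × 6444.0 = 81190 C; n(e⁻) = 81190/96500 = 0.8414 mol.
Theoretical n(Pb) = n(e⁻)/2 = 0.4207 mol, i.e. m_theo = 0.4207 × 207.2 = 87.17 g.
Efficiency = m_actual / m_theo = 84.1 / 87.17 = 96.5 %.

96.5 %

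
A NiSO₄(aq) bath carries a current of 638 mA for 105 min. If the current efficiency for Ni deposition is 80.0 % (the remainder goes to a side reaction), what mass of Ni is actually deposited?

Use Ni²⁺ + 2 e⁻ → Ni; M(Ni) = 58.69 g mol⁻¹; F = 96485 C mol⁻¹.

Q = I·t = 0.6380 × 6300.0 = 4019 C.
n(e⁻) = 4019/96485 = 0.04166 mol; theoretically n(Ni) = 0.04166/2 = 0.02083 mol, m_theo = 1.222 g.
At 80.0 % efficiency, m_actual = 0.800 × 1.222 = 0.978 g.

0.978 g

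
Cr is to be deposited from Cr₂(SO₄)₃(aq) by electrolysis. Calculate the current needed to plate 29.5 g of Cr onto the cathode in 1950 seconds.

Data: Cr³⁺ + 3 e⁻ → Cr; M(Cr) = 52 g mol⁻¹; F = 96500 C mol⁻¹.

84.2 A

n(Cr) = 29.5 / 52 = 0.5673 mol.
n(e⁻) = 3 × 0.5673 = 1.702 mol.
Q = n(e⁻)·F = 1.702 × 96500 = 164200 C.
I = Q/t = 164200 / 1950.0 s = 84.2 A.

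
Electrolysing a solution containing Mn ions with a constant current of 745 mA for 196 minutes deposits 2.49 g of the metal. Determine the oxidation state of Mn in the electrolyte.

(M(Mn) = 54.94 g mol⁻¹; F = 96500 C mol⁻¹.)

Q = I·t = 0.7450 A × 11760 s = 8761 C, so n(e⁻) = 8761/96500 = 0.09079 mol.
n(Mn) deposited = 2.49 / 54.94 = 0.04532 mol.
Electrons per atom = n(e⁻)/n(Mn) = 0.09079 / 0.04532 = 2.00 ≈ 2, so the ion is Mn²⁺.

+2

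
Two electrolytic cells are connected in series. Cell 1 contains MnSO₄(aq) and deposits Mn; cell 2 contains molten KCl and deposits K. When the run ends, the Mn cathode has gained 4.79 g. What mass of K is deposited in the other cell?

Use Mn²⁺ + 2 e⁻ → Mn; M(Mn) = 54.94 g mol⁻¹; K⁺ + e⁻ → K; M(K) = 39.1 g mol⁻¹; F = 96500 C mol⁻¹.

n(Mn) = 4.79 / 54.94 = 0.08719 mol.
Since Mn²⁺ + 2 e⁻ → Mn, n(e⁻) passed = 2 × 0.08719 = 0.1744 mol.
Cells in series carry the same charge, so the same 0.1744 mol of electrons passes through cell 2.
K⁺ + e⁻ → K, so n(K) = 0.1744 / 1 = 0.1744 mol.
m(K) = 0.1744 × 39.1 = 6.82 g.

6.82 g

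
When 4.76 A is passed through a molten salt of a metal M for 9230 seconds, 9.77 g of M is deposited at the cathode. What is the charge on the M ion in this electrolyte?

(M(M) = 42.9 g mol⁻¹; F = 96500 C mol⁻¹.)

Q = I·t = 4.760 A × 9230.0 s = 43930 C, so n(e⁻) = 43930/96500 = 0.4553 mol.
n(M) deposited = 9.77 / 42.9 = 0.2277 mol.
Electrons per atom = n(e⁻)/n(M) = 0.4553 / 0.2277 = 2.00 ≈ 2, so the ion is M²⁺.

+2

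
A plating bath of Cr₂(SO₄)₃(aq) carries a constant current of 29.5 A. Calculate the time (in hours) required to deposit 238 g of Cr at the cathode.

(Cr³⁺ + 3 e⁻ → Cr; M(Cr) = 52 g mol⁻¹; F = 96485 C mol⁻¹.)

12.5 h

n(Cr) = m/M = 238 / 52 = 4.577 mol.
Each Cr atom requires 3 electrons, so n(e⁻) = 3 × 4.577 = 13.73 mol.
Q = n(e⁻)·F = 13.73 × 96485 = 1325000 C.
t = Q/I = 1325000 / 29.50 A = 44910 s = 12.5 h.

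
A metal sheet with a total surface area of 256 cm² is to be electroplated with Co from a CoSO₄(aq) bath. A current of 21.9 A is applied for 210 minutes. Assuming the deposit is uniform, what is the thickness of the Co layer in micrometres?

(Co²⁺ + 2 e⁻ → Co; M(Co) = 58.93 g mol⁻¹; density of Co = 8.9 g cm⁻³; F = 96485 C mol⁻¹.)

370 μm

Q = I·t = 21.90 × 12600 = 275900 C; n(e⁻) = 2.860 mol.
n(Co) = n(e⁻)/2 = 1.430 mol, so m = 1.430 × 58.93 = 84.27 g.
Volume = m/ρ = 84.27 / 8.9 = 9.468 cm³.
Thickness = V/A = 9.468 / 256 = 0.0370 cm = 370 μm.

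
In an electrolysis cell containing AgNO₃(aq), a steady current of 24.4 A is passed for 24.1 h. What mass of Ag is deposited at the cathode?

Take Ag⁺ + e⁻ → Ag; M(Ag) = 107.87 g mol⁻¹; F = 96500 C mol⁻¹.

2370 g

Q = I·t = 24.40 A × 86760 s = 2117000 C.
n(e⁻) = Q/F = 2117000 / 96500 = 21.94 mol.
Ag⁺ + e⁻ → Ag, so n(Ag) = n(e⁻)/1 = 21.94 mol.
m = n·M = 21.94 × 107.87 = 2370 g.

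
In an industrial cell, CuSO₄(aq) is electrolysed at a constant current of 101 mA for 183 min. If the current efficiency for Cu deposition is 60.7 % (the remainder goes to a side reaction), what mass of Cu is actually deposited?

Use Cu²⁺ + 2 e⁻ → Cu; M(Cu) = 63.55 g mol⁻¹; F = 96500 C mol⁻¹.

0.222 g

Q = I·t = 0.1010 × 10980 = 1109 C.
n(e⁻) = 1109/96500 = 0.01149 mol; theoretically n(Cu) = 0.01149/2 = 0.005746 mol, m_theo = 0.3652 g.
At 60.7 % efficiency, m_actual = 0.607 × 0.3652 = 0.222 g.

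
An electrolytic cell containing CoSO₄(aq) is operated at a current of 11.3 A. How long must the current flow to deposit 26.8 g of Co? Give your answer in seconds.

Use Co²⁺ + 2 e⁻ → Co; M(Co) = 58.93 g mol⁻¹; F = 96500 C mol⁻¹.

n(Co) = m/M = 26.8 / 58.93 = 0.4548 mol.
Each Co atom requires 2 electrons, so n(e⁻) = 2 × 0.4548 = 0.9096 mol.
Q = n(e⁻)·F = 0.9096 × 96500 = 87770 C.
t = Q/I = 87770 / 11.30 A = 7767 s.

7770 s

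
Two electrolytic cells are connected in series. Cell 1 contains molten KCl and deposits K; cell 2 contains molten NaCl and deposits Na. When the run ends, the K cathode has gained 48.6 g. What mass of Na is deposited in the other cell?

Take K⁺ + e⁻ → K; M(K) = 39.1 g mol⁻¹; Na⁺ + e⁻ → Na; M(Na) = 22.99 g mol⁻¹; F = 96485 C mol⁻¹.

n(K) = 48.6 / 39.1 = 1.243 mol.
Since K⁺ + e⁻ → K, n(e⁻) passed = 1 × 1.243 = 1.243 mol.
Cells in series carry the same charge, so the same 1.243 mol of electrons passes through cell 2.
Na⁺ + e⁻ → Na, so n(Na) = 1.243 / 1 = 1.243 mol.
m(Na) = 1.243 × 22.99 = 28.6 g.

28.6 g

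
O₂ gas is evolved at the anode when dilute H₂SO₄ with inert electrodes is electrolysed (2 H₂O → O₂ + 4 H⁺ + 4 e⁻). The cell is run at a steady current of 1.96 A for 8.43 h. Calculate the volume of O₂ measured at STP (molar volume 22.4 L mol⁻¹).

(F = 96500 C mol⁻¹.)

Q = I·t = 1.960 A × 30348 s = 59480 C.
n(e⁻) = Q/F = 59480 / 96500 = 0.6164 mol.
4 electrons are transferred per O₂ molecule, so n(O₂) = 0.6164 / 4 = 0.1541 mol.
V = n × V_m = 0.1541 × 22.4 = 3.45 L.

3.45 L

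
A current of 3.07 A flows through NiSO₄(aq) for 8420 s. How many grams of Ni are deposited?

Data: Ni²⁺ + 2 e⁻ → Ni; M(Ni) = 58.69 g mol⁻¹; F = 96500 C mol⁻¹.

Q = I·t = 3.070 A × 8420.0 s = 25850 C.
n(e⁻) = Q/F = 25850 / 96500 = 0.2679 mol.
Ni²⁺ + 2 e⁻ → Ni, so n(Ni) = n(e⁻)/2 = 0.1339 mol.
m = n·M = 0.1339 × 58.69 = 7.86 g.

7.86 g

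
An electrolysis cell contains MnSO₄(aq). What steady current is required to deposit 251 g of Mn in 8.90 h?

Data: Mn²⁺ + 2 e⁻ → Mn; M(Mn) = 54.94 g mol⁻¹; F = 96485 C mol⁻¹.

n(Mn) = 251 / 54.94 = 4.569 mol.
n(e⁻) = 2 × 4.569 = 9.137 mol.
Q = n(e⁻)·F = 9.137 × 96485 = 881600 C.
I = Q/t = 881600 / 32040 s = 27.5 A.

27.5 A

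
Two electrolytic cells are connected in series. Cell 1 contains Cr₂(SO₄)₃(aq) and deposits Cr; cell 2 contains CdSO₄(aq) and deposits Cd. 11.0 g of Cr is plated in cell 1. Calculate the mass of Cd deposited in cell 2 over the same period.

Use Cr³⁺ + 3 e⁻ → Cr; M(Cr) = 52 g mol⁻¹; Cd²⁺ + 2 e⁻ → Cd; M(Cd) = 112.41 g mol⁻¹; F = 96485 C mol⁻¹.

n(Cr) = 11.0 / 52 = 0.2115 mol.
Since Cr³⁺ + 3 e⁻ → Cr, n(e⁻) passed = 3 × 0.2115 = 0.6346 mol.
Cells in series carry the same charge, so the same 0.6346 mol of electrons passes through cell 2.
Cd²⁺ + 2 e⁻ → Cd, so n(Cd) = 0.6346 / 2 = 0.3173 mol.
m(Cd) = 0.3173 × 112.41 = 35.7 g.

35.7 g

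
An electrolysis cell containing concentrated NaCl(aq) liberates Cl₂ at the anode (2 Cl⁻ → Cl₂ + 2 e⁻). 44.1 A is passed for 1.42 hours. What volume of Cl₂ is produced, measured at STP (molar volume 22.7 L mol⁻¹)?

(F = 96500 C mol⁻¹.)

26.5 L

Q = I·t = 44.10 A × 5112.0 s = 225400 C.
n(e⁻) = Q/F = 225400 / 96500 = 2.336 mol.
2 electrons are transferred per Cl₂ molecule, so n(Cl₂) = 2.336 / 2 = 1.168 mol.
V = n × V_m = 1.168 × 22.7 = 26.5 L.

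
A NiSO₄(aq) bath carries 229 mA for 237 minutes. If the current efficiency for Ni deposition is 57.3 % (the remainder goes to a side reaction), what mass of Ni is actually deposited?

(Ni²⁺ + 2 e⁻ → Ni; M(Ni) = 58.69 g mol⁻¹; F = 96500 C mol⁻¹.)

Q = I·t = 0.2290 × 14220 = 3256 C.
n(e⁻) = 3256/96500 = 0.03374 mol; theoretically n(Ni) = 0.03374/2 = 0.01687 mol, m_theo = 0.9902 g.
At 57.3 % efficiency, m_actual = 0.573 × 0.9902 = 0.567 g.

0.567 g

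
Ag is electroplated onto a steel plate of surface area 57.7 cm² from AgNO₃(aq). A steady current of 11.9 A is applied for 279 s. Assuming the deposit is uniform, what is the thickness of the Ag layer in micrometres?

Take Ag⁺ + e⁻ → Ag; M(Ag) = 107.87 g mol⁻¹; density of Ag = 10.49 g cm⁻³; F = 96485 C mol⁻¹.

Q = I·t = 11.90 × 279.00 = 3320 C; n(e⁻) = 0.03441 mol.
n(Ag) = n(e⁻)/1 = 0.03441 mol, so m = 0.03441 × 107.87 = 3.712 g.
Volume = m/ρ = 3.712 / 10.49 = 0.3538 cm³.
Thickness = V/A = 0.3538 / 57.7 = 0.00613 cm = 61.3 μm.

61.3 μm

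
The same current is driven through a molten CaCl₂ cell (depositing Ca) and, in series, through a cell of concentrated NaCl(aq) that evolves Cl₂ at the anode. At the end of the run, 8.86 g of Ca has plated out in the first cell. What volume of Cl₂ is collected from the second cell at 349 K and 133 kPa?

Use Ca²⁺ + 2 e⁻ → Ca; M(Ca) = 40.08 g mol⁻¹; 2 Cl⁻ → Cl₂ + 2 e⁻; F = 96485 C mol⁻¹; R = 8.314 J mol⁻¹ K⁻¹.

n(Ca) = 8.86 / 40.08 = 0.2211 mol, so n(e⁻) = 2 × 0.2211 = 0.4421 mol.
The cells are in series, so the same 0.4421 mol of electrons passes through the second cell.
2 Cl⁻ → Cl₂ + 2 e⁻ — 2 mol e⁻ per mol Cl₂, so n(Cl₂) = 0.4421/2 = 0.2211 mol.
V = nRT/P = (0.2211 × 8.314 × 349) / (133 × 10³) = 0.00482 m³ = 4.82 L.

4.82 L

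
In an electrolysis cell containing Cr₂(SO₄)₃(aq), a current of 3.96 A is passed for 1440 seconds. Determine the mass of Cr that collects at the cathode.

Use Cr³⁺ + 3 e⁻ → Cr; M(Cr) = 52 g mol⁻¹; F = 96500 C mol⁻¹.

Q = I·t = 3.960 A × 1440.0 s = 5702 C.
n(e⁻) = Q/F = 5702 / 96500 = 0.05909 mol.
Cr³⁺ + 3 e⁻ → Cr, so n(Cr) = n(e⁻)/3 = 0.01970 mol.
m = n·M = 0.01970 × 52 = 1.02 g.

1.02 g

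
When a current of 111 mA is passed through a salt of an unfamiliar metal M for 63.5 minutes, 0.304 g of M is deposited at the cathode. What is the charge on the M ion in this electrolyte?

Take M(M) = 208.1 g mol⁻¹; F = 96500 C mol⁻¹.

+3

Q = I·t = 0.1110 A × 3810.0 s = 422.9 C, so n(e⁻) = 422.9/96500 = 0.004382 mol.
n(M) deposited = 0.304 / 208.1 = 0.001461 mol.
Electrons per atom = n(e⁻)/n(M) = 0.004382 / 0.001461 = 3.00 ≈ 3, so the ion is M³⁺.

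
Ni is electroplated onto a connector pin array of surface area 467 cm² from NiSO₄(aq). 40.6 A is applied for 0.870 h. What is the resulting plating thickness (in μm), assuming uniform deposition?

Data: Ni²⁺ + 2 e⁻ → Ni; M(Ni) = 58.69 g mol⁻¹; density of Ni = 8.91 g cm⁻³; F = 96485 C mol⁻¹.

92.9 μm

Q = I·t = 40.60 × 3132.0 = 127200 C; n(e⁻) = 1.318 mol.
n(Ni) = n(e⁻)/2 = 0.6590 mol, so m = 0.6590 × 58.69 = 38.67 g.
Volume = m/ρ = 38.67 / 8.91 = 4.341 cm³.
Thickness = V/A = 4.341 / 467 = 0.00929 cm = 92.9 μm.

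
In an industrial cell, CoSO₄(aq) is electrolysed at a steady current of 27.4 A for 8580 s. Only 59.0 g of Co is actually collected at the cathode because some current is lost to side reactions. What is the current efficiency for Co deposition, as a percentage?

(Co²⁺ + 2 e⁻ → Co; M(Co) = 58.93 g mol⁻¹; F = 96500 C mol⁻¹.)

Q = I·t = 27.40 × 8580.0 = 235100 C; n(e⁻) = 235100/96500 = 2.436 mol.
Theoretical n(Co) = n(e⁻)/2 = 1.218 mol, i.e. m_theo = 1.218 × 58.93 = 71.78 g.
Efficiency = m_actual / m_theo = 59.0 / 71.78 = 82.2 %.

82.2 %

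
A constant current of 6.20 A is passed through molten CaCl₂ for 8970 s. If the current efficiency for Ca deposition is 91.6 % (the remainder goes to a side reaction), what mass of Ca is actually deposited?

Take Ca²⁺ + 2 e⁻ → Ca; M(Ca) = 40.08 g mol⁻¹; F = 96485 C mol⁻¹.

10.6 g

Q = I·t = 6.200 × 8970.0 = 55610 C.
n(e⁻) = 55610/96485 = 0.5764 mol; theoretically n(Ca) = 0.5764/2 = 0.2882 mol, m_theo = 11.55 g.
At 91.6 % efficiency, m_actual = 0.916 × 11.55 = 10.6 g.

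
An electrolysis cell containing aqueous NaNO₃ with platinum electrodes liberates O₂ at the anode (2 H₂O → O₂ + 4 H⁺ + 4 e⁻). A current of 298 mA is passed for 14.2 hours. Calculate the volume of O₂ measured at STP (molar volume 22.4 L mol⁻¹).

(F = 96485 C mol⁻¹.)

Q = I·t = 0.2980 A × 51120 s = 15230 C.
n(e⁻) = Q/F = 15230 / 96485 = 0.1579 mol.
4 electrons are transferred per O₂ molecule, so n(O₂) = 0.1579 / 4 = 0.03947 mol.
V = n × V_m = 0.03947 × 22.4 = 0.884 L.

0.884 L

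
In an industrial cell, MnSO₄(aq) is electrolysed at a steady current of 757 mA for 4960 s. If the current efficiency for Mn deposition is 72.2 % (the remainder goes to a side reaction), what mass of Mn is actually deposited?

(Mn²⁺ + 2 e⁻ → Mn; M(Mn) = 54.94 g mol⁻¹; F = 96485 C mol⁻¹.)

0.772 g

Q = I·t = 0.7570 × 4960.0 = 3755 C.
n(e⁻) = 3755/96485 = 0.03892 mol; theoretically n(Mn) = 0.03892/2 = 0.01946 mol, m_theo = 1.069 g.
At 72.2 % efficiency, m_actual = 0.722 × 1.069 = 0.772 g.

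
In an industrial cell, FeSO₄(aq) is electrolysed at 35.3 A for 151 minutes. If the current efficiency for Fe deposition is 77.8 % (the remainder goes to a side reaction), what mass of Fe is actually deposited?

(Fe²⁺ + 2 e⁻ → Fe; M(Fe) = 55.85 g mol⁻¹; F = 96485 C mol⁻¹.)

72.0 g

Q = I·t = 35.30 × 9060.0 = 319800 C.
n(e⁻) = 319800/96485 = 3.315 mol; theoretically n(Fe) = 3.315/2 = 1.657 mol, m_theo = 92.56 g.
At 77.8 % efficiency, m_actual = 0.778 × 92.56 = 72.0 g.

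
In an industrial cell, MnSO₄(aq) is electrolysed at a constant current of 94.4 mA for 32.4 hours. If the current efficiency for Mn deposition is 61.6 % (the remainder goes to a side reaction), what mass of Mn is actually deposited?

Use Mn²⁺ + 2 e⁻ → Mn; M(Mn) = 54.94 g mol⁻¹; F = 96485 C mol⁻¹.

Q = I·t = 0.09440 × 116640 = 11010 C.
n(e⁻) = 11010/96485 = 0.1141 mol; theoretically n(Mn) = 0.1141/2 = 0.05706 mol, m_theo = 3.135 g.
At 61.6 % efficiency, m_actual = 0.616 × 3.135 = 1.93 g.

1.93 g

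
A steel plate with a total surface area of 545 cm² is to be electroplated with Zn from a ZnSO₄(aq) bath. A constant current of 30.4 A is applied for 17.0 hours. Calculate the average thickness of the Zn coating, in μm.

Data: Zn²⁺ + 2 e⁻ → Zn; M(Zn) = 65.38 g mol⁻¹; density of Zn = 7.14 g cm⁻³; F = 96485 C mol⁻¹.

1620 μm

Q = I·t = 30.40 × 61200 = 1860000 C; n(e⁻) = 19.28 mol.
n(Zn) = n(e⁻)/2 = 9.641 mol, so m = 9.641 × 65.38 = 630.3 g.
Volume = m/ρ = 630.3 / 7.14 = 88.28 cm³.
Thickness = V/A = 88.28 / 545 = 0.162 cm = 1620 μm.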